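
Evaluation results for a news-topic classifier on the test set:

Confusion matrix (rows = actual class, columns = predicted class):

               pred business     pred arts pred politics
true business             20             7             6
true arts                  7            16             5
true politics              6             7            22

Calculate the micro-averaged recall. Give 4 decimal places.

0.6042

Micro-averaging pools counts across classes: ΣTP=58, ΣFP=38, ΣFN=38.
Micro-recall = TP/(TP+FN) on pooled counts = 0.6042 (equals overall accuracy in single-label multiclass).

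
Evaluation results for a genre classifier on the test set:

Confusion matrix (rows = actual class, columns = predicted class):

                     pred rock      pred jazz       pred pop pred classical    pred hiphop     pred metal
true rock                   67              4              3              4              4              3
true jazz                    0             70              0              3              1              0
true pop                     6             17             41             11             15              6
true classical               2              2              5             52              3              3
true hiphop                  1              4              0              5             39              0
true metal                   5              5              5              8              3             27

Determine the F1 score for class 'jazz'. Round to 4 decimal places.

F1 score = 2·TP/(2·TP+FP+FN).
jazz: TP=70, FP=4+17+2+4+5=32, FN=0+0+3+1+0=4 → 140/176 = 0.79545

0.7955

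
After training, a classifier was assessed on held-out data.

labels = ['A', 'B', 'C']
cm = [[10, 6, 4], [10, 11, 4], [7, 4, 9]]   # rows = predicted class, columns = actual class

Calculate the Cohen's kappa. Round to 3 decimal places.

Observed agreement pₒ = trace/N = 30/65 = 0.4615
Expected agreement pₑ = Σ (rowᵢ·colᵢ)/N² = (27·20 + 21·25 + 17·20)/65² = 0.3325
κ = (pₒ − pₑ)/(1 − pₑ) = (0.4615 − 0.3325)/(1 − 0.3325) = 0.193

0.193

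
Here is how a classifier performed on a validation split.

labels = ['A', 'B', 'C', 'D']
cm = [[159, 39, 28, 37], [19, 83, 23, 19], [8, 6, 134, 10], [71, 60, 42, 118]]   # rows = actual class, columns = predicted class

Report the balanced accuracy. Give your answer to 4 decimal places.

Balanced accuracy = mean of per-class recall.
  A: recall = 159/263 = 0.60456
  B: recall = 83/144 = 0.57639
  C: recall = 134/158 = 0.84810
  D: recall = 118/291 = 0.40550
Mean = (0.60456 + 0.57639 + 0.84810 + 0.40550) / 4 = 0.6086

0.6086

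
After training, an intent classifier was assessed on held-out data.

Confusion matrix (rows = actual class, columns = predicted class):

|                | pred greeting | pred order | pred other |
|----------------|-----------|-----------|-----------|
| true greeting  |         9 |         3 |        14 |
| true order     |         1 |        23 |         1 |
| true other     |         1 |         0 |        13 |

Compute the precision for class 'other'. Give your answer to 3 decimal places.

0.464

Take TP from the diagonal, FP from the rest of the 'other' prediction marginal, FN from the rest of the 'other' actual marginal.
precision = TP/(TP+FP).
other: TP=13, FP=14+1=15 → 13/28 = 0.4643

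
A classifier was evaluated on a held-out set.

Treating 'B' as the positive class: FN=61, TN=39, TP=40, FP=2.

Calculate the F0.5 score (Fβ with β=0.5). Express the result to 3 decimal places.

0.743

Fβ = (1+β²)·TP / ((1+β²)·TP + β²·FN + FP), with β²=1/4
= 1.25·40 / (1.25·40 + 0.25·61 + 2) = 0.743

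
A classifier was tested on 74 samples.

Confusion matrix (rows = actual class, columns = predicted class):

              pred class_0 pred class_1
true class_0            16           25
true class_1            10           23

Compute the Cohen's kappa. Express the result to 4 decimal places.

0.0835

Observed agreement pₒ = trace/N = 39/74 = 0.52703
Expected agreement pₑ = Σ (rowᵢ·colᵢ)/N² = (41·26 + 33·48)/74² = 0.48393
κ = (pₒ − pₑ)/(1 − pₑ) = (0.52703 − 0.48393)/(1 − 0.48393) = 0.0835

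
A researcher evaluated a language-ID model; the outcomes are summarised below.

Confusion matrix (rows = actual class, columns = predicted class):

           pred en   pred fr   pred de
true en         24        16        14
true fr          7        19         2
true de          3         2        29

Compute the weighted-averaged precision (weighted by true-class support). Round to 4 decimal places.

0.6414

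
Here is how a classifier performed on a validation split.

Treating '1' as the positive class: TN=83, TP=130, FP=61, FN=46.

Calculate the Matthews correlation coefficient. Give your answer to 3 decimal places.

0.320

MCC = (TP·TN − FP·FN) / √((TP+FP)(TP+FN)(TN+FP)(TN+FN))
Numerator = 130·83 − 61·46 = 7984
Denominator = √(191·176·144·129) = √624450816 = 24989.0139
MCC = 7984 / 24989.0139 = 0.320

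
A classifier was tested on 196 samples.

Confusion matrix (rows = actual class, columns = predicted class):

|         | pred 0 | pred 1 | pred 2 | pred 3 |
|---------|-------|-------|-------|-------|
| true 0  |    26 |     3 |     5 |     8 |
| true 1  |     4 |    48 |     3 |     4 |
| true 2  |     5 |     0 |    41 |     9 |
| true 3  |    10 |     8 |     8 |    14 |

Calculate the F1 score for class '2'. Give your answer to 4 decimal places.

0.7321

One-vs-rest for '2': TP = diagonal; FP = other classes predicted '2'; FN = '2' predicted as other.
F1 score = 2·TP/(2·TP+FP+FN).
2: TP=41, FP=5+3+8=16, FN=5+0+9=14 → 82/112 = 0.73214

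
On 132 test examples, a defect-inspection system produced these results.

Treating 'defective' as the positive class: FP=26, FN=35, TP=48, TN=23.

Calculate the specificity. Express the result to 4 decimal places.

Specificity = TN/(TN+FP) = 23/(23+26) = 0.4694

0.4694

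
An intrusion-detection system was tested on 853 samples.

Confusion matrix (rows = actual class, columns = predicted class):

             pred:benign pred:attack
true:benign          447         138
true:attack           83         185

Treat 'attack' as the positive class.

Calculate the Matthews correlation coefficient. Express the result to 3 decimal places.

MCC = (TP·TN − FP·FN) / √((TP+FP)(TP+FN)(TN+FP)(TN+FN))
Numerator = 185·447 − 138·83 = 71241
Denominator = √(323·268·585·530) = √26839168200 = 163826.6407
MCC = 71241 / 163826.6407 = 0.435

0.435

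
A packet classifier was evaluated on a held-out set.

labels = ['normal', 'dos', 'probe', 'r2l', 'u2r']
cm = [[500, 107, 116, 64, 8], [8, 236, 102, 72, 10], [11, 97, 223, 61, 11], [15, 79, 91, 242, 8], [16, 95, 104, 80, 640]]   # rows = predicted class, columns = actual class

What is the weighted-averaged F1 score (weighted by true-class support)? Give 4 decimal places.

Per-class F1 score (2·TP/(2·TP+FP+FN)):
  normal: TP=500, FP=107+116+64+8=295, FN=8+11+15+16=50 → 1000/1345 = 0.74349
  dos: TP=236, FP=8+102+72+10=192, FN=107+97+79+95=378 → 472/1042 = 0.45298
  probe: TP=223, FP=11+97+61+11=180, FN=116+102+91+104=413 → 446/1039 = 0.42926
  r2l: TP=242, FP=15+79+91+8=193, FN=64+72+61+80=277 → 484/954 = 0.50734
  u2r: TP=640, FP=16+95+104+80=295, FN=8+10+11+8=37 → 1280/1612 = 0.79404
Weighted-F1 score = Σ (supportᵢ/N)·F1 scoreᵢ with N=2996: (550/2996)·0.74349 + (614/2996)·0.45298 + (636/2996)·0.42926 + (519/2996)·0.50734 + (677/2996)·0.79404 = 0.5878

0.5878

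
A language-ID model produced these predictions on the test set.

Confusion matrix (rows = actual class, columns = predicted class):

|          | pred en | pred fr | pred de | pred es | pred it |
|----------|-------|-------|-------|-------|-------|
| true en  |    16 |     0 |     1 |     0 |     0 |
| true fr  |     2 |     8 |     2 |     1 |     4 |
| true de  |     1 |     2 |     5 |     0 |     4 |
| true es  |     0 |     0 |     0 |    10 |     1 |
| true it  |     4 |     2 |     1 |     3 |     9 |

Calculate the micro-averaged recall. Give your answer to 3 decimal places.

Micro-averaging pools counts across classes: ΣTP=48, ΣFP=28, ΣFN=28.
Micro-recall = TP/(TP+FN) on pooled counts = 0.632 (equals overall accuracy in single-label multiclass).

0.632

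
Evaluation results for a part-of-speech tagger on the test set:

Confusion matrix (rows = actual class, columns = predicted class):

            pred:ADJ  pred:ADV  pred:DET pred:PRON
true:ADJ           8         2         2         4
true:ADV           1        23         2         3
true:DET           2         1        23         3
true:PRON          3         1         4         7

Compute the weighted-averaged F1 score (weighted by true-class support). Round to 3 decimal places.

0.687

Per-class F1 score (2·TP/(2·TP+FP+FN)):
  ADJ: TP=8, FP=1+2+3=6, FN=2+2+4=8 → 16/30 = 0.5333
  ADV: TP=23, FP=2+1+1=4, FN=1+2+3=6 → 46/56 = 0.8214
  DET: TP=23, FP=2+2+4=8, FN=2+1+3=6 → 46/60 = 0.7667
  PRON: TP=7, FP=4+3+3=10, FN=3+1+4=8 → 14/32 = 0.4375
Weighted-F1 score = Σ (supportᵢ/N)·F1 scoreᵢ with N=89: (16/89)·0.5333 + (29/89)·0.8214 + (29/89)·0.7667 + (15/89)·0.4375 = 0.687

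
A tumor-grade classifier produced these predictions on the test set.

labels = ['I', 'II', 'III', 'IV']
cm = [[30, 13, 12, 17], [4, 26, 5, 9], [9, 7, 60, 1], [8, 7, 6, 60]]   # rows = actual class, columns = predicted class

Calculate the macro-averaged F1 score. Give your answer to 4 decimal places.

Per-class F1 score (2·TP/(2·TP+FP+FN)):
  I: TP=30, FP=4+9+8=21, FN=13+12+17=42 → 60/123 = 0.48780
  II: TP=26, FP=13+7+7=27, FN=4+5+9=18 → 52/97 = 0.53608
  III: TP=60, FP=12+5+6=23, FN=9+7+1=17 → 120/160 = 0.75000
  IV: TP=60, FP=17+9+1=27, FN=8+7+6=21 → 120/168 = 0.71429
Macro-F1 score = mean = (0.48780 + 0.53608 + 0.75000 + 0.71429) / 4 = 0.6220

0.6220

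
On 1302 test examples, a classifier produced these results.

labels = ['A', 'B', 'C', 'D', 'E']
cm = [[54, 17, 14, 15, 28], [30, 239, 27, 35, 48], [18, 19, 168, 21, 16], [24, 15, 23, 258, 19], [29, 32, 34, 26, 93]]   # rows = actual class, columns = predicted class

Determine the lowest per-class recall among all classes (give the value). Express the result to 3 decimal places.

Per-class recall (TP/(TP+FN)):
  A: TP=54, FN=17+14+15+28=74 → 54/128 = 0.4219
  B: TP=239, FN=30+27+35+48=140 → 239/379 = 0.6306
  C: TP=168, FN=18+19+21+16=74 → 168/242 = 0.6942
  D: TP=258, FN=24+15+23+19=81 → 258/339 = 0.7611
  E: TP=93, FN=29+32+34+26=121 → 93/214 = 0.4346
Lowest is class 'A' with recall = 0.422.

0.422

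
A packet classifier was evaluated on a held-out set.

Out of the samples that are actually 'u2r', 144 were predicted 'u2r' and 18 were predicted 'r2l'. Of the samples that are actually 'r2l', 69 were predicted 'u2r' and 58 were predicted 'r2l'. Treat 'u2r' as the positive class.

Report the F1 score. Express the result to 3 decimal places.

Precision = TP/(TP+FP) = 144/213 = 0.6761
Recall = TP/(TP+FN) = 144/162 = 0.8889
F1 = 2·TP/(2·TP+FP+FN) = 288/375 = 0.768

0.768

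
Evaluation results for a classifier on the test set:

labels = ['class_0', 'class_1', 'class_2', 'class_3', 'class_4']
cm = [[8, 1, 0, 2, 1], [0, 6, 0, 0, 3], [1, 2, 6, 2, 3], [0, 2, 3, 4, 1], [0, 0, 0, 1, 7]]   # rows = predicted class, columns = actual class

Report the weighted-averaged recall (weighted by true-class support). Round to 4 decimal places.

0.5849

Per-class recall (TP/(TP+FN)):
  class_0: TP=8, FN=0+1+0+0=1 → 8/9 = 0.88889
  class_1: TP=6, FN=1+2+2+0=5 → 6/11 = 0.54545
  class_2: TP=6, FN=0+0+3+0=3 → 6/9 = 0.66667
  class_3: TP=4, FN=2+0+2+1=5 → 4/9 = 0.44444
  class_4: TP=7, FN=1+3+3+1=8 → 7/15 = 0.46667
Weighted-recall = Σ (supportᵢ/N)·recallᵢ with N=53: (9/53)·0.88889 + (11/53)·0.54545 + (9/53)·0.66667 + (9/53)·0.44444 + (15/53)·0.46667 = 0.5849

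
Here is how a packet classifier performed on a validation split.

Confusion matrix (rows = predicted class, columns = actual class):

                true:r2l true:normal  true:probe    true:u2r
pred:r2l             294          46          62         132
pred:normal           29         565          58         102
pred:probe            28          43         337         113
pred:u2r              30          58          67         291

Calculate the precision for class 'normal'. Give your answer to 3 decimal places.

0.749

Treat 'normal' as positive and all other classes as negative.
precision = TP/(TP+FP).
normal: TP=565, FP=29+58+102=189 → 565/754 = 0.7493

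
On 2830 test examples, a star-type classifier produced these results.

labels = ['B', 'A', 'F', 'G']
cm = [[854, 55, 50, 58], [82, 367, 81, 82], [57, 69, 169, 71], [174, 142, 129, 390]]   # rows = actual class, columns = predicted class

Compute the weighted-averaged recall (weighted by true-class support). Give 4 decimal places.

0.6290

Per-class recall (TP/(TP+FN)):
  B: TP=854, FN=55+50+58=163 → 854/1017 = 0.83972
  A: TP=367, FN=82+81+82=245 → 367/612 = 0.59967
  F: TP=169, FN=57+69+71=197 → 169/366 = 0.46175
  G: TP=390, FN=174+142+129=445 → 390/835 = 0.46707
Weighted-recall = Σ (supportᵢ/N)·recallᵢ with N=2830: (1017/2830)·0.83972 + (612/2830)·0.59967 + (366/2830)·0.46175 + (835/2830)·0.46707 = 0.6290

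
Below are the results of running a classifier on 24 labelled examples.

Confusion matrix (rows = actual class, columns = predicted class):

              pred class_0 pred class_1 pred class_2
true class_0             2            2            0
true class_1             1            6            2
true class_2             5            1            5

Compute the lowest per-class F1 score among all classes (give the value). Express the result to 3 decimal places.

0.333

Per-class F1 score (2·TP/(2·TP+FP+FN)):
  class_0: TP=2, FP=1+5=6, FN=2+0=2 → 4/12 = 0.3333
  class_1: TP=6, FP=2+1=3, FN=1+2=3 → 12/18 = 0.6667
  class_2: TP=5, FP=0+2=2, FN=5+1=6 → 10/18 = 0.5556
Lowest is class 'class_0' with F1 score = 0.333.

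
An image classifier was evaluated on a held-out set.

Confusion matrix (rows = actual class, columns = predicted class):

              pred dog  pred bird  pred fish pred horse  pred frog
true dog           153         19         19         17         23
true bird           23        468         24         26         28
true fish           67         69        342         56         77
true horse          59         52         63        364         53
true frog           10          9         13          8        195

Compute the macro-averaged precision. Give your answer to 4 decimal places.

Per-class precision (TP/(TP+FP)):
  dog: TP=153, FP=23+67+59+10=159 → 153/312 = 0.49038
  bird: TP=468, FP=19+69+52+9=149 → 468/617 = 0.75851
  fish: TP=342, FP=19+24+63+13=119 → 342/461 = 0.74187
  horse: TP=364, FP=17+26+56+8=107 → 364/471 = 0.77282
  frog: TP=195, FP=23+28+77+53=181 → 195/376 = 0.51862
Macro-precision = mean = (0.49038 + 0.75851 + 0.74187 + 0.77282 + 0.51862) / 5 = 0.6564

0.6564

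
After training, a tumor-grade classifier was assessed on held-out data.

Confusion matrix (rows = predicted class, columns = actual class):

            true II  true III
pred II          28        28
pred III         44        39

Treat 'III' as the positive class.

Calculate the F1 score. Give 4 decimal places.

0.5200

Precision = TP/(TP+FP) = 39/83 = 0.4699
Recall = TP/(TP+FN) = 39/67 = 0.5821
F1 = 2·TP/(2·TP+FP+FN) = 78/150 = 0.5200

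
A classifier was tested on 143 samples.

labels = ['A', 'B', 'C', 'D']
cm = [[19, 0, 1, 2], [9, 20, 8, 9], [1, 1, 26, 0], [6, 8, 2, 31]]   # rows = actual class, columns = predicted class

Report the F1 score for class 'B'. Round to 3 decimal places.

0.533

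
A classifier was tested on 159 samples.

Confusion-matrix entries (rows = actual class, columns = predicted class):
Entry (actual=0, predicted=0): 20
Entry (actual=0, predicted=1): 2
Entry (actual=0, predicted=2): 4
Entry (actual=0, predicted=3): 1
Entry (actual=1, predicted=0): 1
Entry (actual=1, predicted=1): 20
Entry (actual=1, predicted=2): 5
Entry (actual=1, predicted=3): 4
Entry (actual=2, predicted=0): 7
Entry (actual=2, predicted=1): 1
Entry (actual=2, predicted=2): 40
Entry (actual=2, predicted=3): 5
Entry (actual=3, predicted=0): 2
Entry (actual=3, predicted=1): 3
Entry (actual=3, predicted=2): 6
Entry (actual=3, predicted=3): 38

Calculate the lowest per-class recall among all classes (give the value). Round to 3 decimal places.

0.667

Per-class recall (TP/(TP+FN)):
  0: TP=20, FN=2+4+1=7 → 20/27 = 0.7407
  1: TP=20, FN=1+5+4=10 → 20/30 = 0.6667
  2: TP=40, FN=7+1+5=13 → 40/53 = 0.7547
  3: TP=38, FN=2+3+6=11 → 38/49 = 0.7755
Lowest is class '1' with recall = 0.667.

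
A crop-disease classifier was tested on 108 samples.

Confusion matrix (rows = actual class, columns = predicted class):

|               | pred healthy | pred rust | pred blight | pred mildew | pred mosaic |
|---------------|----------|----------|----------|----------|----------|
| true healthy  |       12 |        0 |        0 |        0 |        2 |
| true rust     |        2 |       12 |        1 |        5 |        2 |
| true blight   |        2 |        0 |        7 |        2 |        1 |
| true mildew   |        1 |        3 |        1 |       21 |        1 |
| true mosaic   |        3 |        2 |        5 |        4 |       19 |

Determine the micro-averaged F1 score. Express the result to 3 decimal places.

Micro-averaging pools counts across classes: ΣTP=71, ΣFP=37, ΣFN=37.
Micro-F1 score = 2·TP/(2·TP+FP+FN) on pooled counts = 0.657 (equals overall accuracy in single-label multiclass).

0.657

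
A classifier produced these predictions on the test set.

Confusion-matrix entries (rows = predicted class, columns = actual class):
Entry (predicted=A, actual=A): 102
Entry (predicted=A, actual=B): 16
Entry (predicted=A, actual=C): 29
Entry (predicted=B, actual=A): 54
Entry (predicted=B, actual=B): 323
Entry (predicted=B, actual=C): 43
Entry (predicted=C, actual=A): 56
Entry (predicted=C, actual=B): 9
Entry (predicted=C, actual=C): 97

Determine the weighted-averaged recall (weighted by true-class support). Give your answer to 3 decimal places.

0.716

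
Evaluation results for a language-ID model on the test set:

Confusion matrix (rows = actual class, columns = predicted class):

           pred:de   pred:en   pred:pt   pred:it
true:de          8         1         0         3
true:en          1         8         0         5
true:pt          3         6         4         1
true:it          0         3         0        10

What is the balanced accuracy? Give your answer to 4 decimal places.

Balanced accuracy = mean of per-class recall.
  de: recall = 8/12 = 0.66667
  en: recall = 8/14 = 0.57143
  pt: recall = 4/14 = 0.28571
  it: recall = 10/13 = 0.76923
Mean = (0.66667 + 0.57143 + 0.28571 + 0.76923) / 4 = 0.5733

0.5733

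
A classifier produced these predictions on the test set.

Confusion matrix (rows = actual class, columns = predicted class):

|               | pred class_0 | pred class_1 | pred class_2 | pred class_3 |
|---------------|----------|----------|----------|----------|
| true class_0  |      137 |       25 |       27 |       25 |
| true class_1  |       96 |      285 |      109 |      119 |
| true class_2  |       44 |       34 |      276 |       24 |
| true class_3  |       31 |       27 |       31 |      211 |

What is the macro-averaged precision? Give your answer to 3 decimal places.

0.598

Per-class precision (TP/(TP+FP)):
  class_0: TP=137, FP=96+44+31=171 → 137/308 = 0.4448
  class_1: TP=285, FP=25+34+27=86 → 285/371 = 0.7682
  class_2: TP=276, FP=27+109+31=167 → 276/443 = 0.6230
  class_3: TP=211, FP=25+119+24=168 → 211/379 = 0.5567
Macro-precision = mean = (0.4448 + 0.7682 + 0.6230 + 0.5567) / 4 = 0.598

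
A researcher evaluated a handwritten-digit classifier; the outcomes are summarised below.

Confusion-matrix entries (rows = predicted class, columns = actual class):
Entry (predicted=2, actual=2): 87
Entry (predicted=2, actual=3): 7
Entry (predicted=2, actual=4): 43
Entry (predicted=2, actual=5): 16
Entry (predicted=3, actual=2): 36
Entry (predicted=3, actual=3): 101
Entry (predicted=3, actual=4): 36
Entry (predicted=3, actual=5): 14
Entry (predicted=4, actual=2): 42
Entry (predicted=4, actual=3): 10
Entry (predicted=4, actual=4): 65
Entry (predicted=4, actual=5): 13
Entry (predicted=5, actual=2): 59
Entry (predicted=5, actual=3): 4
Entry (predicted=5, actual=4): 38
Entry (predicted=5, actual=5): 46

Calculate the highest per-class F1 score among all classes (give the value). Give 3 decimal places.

0.654

Per-class F1 score (2·TP/(2·TP+FP+FN)):
  2: TP=87, FP=7+43+16=66, FN=36+42+59=137 → 174/377 = 0.4615
  3: TP=101, FP=36+36+14=86, FN=7+10+4=21 → 202/309 = 0.6537
  4: TP=65, FP=42+10+13=65, FN=43+36+38=117 → 130/312 = 0.4167
  5: TP=46, FP=59+4+38=101, FN=16+14+13=43 → 92/236 = 0.3898
Highest is class '3' with F1 score = 0.654.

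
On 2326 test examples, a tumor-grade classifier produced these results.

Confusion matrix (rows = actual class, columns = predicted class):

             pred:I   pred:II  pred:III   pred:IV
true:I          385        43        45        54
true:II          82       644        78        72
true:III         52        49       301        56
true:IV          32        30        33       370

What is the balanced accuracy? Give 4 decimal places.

Balanced accuracy = mean of per-class recall.
  I: recall = 385/527 = 0.73055
  II: recall = 644/876 = 0.73516
  III: recall = 301/458 = 0.65721
  IV: recall = 370/465 = 0.79570
Mean = (0.73055 + 0.73516 + 0.65721 + 0.79570) / 4 = 0.7297

0.7297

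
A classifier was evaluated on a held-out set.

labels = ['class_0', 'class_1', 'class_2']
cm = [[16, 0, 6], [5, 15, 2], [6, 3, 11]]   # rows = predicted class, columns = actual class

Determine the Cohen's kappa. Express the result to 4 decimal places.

0.4835

Observed agreement pₒ = trace/N = 42/64 = 0.65625
Expected agreement pₑ = Σ (rowᵢ·colᵢ)/N² = (27·22 + 18·22 + 19·20)/64² = 0.33447
κ = (pₒ − pₑ)/(1 − pₑ) = (0.65625 − 0.33447)/(1 − 0.33447) = 0.4835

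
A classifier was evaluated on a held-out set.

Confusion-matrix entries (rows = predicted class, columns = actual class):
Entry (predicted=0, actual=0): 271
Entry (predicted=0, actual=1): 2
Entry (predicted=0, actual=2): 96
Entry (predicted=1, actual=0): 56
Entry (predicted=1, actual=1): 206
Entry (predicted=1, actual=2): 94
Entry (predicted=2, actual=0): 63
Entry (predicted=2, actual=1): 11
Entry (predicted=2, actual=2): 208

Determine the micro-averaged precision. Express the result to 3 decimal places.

Micro-averaging pools counts across classes: ΣTP=685, ΣFP=322, ΣFN=322.
Micro-precision = TP/(TP+FP) on pooled counts = 0.680 (equals overall accuracy in single-label multiclass).

0.680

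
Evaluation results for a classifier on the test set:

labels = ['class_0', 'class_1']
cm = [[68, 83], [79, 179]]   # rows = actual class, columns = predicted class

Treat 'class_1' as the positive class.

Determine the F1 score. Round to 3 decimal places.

0.688

Precision = TP/(TP+FP) = 179/262 = 0.6832
Recall = TP/(TP+FN) = 179/258 = 0.6938
F1 = 2·TP/(2·TP+FP+FN) = 358/520 = 0.688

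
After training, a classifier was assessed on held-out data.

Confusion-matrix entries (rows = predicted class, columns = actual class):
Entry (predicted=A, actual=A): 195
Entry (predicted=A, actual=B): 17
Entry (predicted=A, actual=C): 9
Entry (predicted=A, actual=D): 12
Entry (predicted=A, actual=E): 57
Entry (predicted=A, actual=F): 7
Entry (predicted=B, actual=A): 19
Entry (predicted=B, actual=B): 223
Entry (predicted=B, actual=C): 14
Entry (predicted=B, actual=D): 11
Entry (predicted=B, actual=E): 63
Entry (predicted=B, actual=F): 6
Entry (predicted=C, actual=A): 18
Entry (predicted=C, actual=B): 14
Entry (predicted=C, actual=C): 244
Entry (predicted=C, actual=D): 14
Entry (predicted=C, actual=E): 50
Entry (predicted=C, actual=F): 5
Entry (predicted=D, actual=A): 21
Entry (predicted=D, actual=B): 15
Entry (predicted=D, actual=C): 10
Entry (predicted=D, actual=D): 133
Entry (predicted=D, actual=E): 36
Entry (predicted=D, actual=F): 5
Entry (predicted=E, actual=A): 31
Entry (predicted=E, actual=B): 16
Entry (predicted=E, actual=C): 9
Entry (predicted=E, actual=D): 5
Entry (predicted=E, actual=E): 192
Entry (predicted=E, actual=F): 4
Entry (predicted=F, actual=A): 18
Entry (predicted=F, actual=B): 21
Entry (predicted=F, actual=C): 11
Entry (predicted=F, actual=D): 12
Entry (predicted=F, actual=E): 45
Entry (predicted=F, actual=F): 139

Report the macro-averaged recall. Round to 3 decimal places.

Per-class recall (TP/(TP+FN)):
  A: TP=195, FN=19+18+21+31+18=107 → 195/302 = 0.6457
  B: TP=223, FN=17+14+15+16+21=83 → 223/306 = 0.7288
  C: TP=244, FN=9+14+10+9+11=53 → 244/297 = 0.8215
  D: TP=133, FN=12+11+14+5+12=54 → 133/187 = 0.7112
  E: TP=192, FN=57+63+50+36+45=251 → 192/443 = 0.4334
  F: TP=139, FN=7+6+5+5+4=27 → 139/166 = 0.8373
Macro-recall = mean = (0.6457 + 0.7288 + 0.8215 + 0.7112 + 0.4334 + 0.8373) / 6 = 0.696

0.696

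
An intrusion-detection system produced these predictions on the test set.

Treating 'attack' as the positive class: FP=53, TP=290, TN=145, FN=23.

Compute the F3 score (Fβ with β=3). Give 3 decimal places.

Fβ = (1+β²)·TP / ((1+β²)·TP + β²·FN + FP), with β²=9
= 10·290 / (10·290 + 9·23 + 53) = 0.918

0.918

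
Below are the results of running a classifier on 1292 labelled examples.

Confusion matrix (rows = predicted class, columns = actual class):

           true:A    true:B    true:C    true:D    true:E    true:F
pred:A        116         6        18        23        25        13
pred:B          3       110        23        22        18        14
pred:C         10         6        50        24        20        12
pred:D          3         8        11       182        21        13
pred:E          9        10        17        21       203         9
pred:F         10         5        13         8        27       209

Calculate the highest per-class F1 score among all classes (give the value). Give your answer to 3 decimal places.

Per-class F1 score (2·TP/(2·TP+FP+FN)):
  A: TP=116, FP=6+18+23+25+13=85, FN=3+10+3+9+10=35 → 232/352 = 0.6591
  B: TP=110, FP=3+23+22+18+14=80, FN=6+6+8+10+5=35 → 220/335 = 0.6567
  C: TP=50, FP=10+6+24+20+12=72, FN=18+23+11+17+13=82 → 100/254 = 0.3937
  D: TP=182, FP=3+8+11+21+13=56, FN=23+22+24+21+8=98 → 364/518 = 0.7027
  E: TP=203, FP=9+10+17+21+9=66, FN=25+18+20+21+27=111 → 406/583 = 0.6964
  F: TP=209, FP=10+5+13+8+27=63, FN=13+14+12+13+9=61 → 418/542 = 0.7712
Highest is class 'F' with F1 score = 0.771.

0.771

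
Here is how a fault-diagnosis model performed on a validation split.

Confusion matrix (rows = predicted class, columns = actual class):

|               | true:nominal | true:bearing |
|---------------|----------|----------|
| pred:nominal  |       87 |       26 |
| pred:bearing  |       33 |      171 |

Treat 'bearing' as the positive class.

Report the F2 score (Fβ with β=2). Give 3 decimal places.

0.862

Fβ = (1+β²)·TP / ((1+β²)·TP + β²·FN + FP), with β²=4
= 5·171 / (5·171 + 4·26 + 33) = 0.862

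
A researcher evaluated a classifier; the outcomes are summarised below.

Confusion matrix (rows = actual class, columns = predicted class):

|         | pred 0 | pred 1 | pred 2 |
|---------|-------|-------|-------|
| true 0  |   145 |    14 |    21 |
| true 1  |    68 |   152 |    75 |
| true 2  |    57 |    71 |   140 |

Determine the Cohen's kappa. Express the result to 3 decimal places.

Observed agreement pₒ = trace/N = 437/743 = 0.5882
Expected agreement pₑ = Σ (rowᵢ·colᵢ)/N² = (180·270 + 295·237 + 268·236)/743² = 0.3293
κ = (pₒ − pₑ)/(1 − pₑ) = (0.5882 − 0.3293)/(1 − 0.3293) = 0.386

0.386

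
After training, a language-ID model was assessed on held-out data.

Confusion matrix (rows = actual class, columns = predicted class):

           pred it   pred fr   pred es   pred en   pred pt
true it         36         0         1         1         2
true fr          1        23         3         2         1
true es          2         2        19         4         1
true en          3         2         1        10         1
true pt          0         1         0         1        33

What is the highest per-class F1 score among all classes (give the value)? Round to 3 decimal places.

Per-class F1 score (2·TP/(2·TP+FP+FN)):
  it: TP=36, FP=1+2+3+0=6, FN=0+1+1+2=4 → 72/82 = 0.8780
  fr: TP=23, FP=0+2+2+1=5, FN=1+3+2+1=7 → 46/58 = 0.7931
  es: TP=19, FP=1+3+1+0=5, FN=2+2+4+1=9 → 38/52 = 0.7308
  en: TP=10, FP=1+2+4+1=8, FN=3+2+1+1=7 → 20/35 = 0.5714
  pt: TP=33, FP=2+1+1+1=5, FN=0+1+0+1=2 → 66/73 = 0.9041
Highest is class 'pt' with F1 score = 0.904.

0.904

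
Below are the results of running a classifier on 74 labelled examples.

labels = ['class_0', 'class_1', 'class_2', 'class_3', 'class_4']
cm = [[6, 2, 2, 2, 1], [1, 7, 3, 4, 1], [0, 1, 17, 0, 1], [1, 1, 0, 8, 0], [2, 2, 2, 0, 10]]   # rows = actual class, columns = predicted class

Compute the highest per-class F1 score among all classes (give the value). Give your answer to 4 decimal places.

Per-class F1 score (2·TP/(2·TP+FP+FN)):
  class_0: TP=6, FP=1+0+1+2=4, FN=2+2+2+1=7 → 12/23 = 0.52174
  class_1: TP=7, FP=2+1+1+2=6, FN=1+3+4+1=9 → 14/29 = 0.48276
  class_2: TP=17, FP=2+3+0+2=7, FN=0+1+0+1=2 → 34/43 = 0.79070
  class_3: TP=8, FP=2+4+0+0=6, FN=1+1+0+0=2 → 16/24 = 0.66667
  class_4: TP=10, FP=1+1+1+0=3, FN=2+2+2+0=6 → 20/29 = 0.68966
Highest is class 'class_2' with F1 score = 0.7907.

0.7907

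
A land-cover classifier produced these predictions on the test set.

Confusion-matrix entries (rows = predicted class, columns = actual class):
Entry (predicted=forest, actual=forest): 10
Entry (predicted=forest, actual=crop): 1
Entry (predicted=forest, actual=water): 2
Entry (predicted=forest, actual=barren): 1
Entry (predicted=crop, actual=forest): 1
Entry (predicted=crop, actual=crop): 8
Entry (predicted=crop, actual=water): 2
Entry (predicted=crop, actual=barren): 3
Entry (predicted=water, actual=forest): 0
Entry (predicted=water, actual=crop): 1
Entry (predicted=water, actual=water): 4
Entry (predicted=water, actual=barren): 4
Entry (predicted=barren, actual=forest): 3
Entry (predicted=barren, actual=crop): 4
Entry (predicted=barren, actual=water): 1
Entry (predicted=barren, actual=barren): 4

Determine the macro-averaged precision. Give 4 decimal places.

Per-class precision (TP/(TP+FP)):
  forest: TP=10, FP=1+2+1=4 → 10/14 = 0.71429
  crop: TP=8, FP=1+2+3=6 → 8/14 = 0.57143
  water: TP=4, FP=0+1+4=5 → 4/9 = 0.44444
  barren: TP=4, FP=3+4+1=8 → 4/12 = 0.33333
Macro-precision = mean = (0.71429 + 0.57143 + 0.44444 + 0.33333) / 4 = 0.5159

0.5159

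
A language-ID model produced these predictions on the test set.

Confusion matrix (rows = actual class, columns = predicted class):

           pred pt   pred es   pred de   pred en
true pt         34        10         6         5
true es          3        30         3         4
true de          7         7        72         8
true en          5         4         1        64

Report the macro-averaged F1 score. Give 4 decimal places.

0.7393

Per-class F1 score (2·TP/(2·TP+FP+FN)):
  pt: TP=34, FP=3+7+5=15, FN=10+6+5=21 → 68/104 = 0.65385
  es: TP=30, FP=10+7+4=21, FN=3+3+4=10 → 60/91 = 0.65934
  de: TP=72, FP=6+3+1=10, FN=7+7+8=22 → 144/176 = 0.81818
  en: TP=64, FP=5+4+8=17, FN=5+4+1=10 → 128/155 = 0.82581
Macro-F1 score = mean = (0.65385 + 0.65934 + 0.81818 + 0.82581) / 4 = 0.7393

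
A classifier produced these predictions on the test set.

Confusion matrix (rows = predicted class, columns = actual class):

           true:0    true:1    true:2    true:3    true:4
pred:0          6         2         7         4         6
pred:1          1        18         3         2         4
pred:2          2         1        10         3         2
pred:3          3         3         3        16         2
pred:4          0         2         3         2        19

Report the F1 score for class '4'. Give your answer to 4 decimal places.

0.6441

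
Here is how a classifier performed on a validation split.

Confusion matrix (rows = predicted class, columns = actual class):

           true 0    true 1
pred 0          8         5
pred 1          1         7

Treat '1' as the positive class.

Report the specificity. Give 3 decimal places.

Specificity = TN/(TN+FP) = 8/(8+1) = 0.889

0.889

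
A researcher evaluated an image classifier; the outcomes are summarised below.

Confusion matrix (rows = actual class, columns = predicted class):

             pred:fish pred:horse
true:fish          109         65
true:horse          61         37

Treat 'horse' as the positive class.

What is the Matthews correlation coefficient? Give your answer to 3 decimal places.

MCC = (TP·TN − FP·FN) / √((TP+FP)(TP+FN)(TN+FP)(TN+FN))
Numerator = 37·109 − 65·61 = 68
Denominator = √(102·98·174·170) = √295681680 = 17195.3971
MCC = 68 / 17195.3971 = 0.004

0.004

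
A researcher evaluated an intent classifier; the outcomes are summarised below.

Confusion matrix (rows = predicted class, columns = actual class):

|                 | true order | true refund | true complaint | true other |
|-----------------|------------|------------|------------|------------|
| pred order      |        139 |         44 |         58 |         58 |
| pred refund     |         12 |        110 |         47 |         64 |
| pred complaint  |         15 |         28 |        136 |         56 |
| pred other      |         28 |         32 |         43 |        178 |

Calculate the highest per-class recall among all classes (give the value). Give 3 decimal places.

0.716

Per-class recall (TP/(TP+FN)):
  order: TP=139, FN=12+15+28=55 → 139/194 = 0.7165
  refund: TP=110, FN=44+28+32=104 → 110/214 = 0.5140
  complaint: TP=136, FN=58+47+43=148 → 136/284 = 0.4789
  other: TP=178, FN=58+64+56=178 → 178/356 = 0.5000
Highest is class 'order' with recall = 0.716.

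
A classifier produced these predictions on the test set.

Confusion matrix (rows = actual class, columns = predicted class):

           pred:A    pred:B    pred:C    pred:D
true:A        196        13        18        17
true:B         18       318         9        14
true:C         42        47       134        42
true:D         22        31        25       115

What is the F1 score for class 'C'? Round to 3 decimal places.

0.594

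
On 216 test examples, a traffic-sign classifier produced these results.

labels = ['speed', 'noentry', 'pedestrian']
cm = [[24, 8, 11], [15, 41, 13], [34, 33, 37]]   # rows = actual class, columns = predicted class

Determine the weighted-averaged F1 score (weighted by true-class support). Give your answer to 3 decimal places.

0.472

Per-class F1 score (2·TP/(2·TP+FP+FN)):
  speed: TP=24, FP=15+34=49, FN=8+11=19 → 48/116 = 0.4138
  noentry: TP=41, FP=8+33=41, FN=15+13=28 → 82/151 = 0.5430
  pedestrian: TP=37, FP=11+13=24, FN=34+33=67 → 74/165 = 0.4485
Weighted-F1 score = Σ (supportᵢ/N)·F1 scoreᵢ with N=216: (43/216)·0.4138 + (69/216)·0.5430 + (104/216)·0.4485 = 0.472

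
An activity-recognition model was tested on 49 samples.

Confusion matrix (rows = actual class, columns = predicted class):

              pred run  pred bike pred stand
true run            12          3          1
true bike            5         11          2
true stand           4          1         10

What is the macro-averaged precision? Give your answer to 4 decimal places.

0.6913

Per-class precision (TP/(TP+FP)):
  run: TP=12, FP=5+4=9 → 12/21 = 0.57143
  bike: TP=11, FP=3+1=4 → 11/15 = 0.73333
  stand: TP=10, FP=1+2=3 → 10/13 = 0.76923
Macro-precision = mean = (0.57143 + 0.73333 + 0.76923) / 3 = 0.6913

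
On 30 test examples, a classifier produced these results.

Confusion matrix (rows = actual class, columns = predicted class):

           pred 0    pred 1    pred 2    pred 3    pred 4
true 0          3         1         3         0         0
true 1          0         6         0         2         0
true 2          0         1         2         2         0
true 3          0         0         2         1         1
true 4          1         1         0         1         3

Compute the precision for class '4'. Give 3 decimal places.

0.750

Take TP from the diagonal, FP from the rest of the '4' prediction marginal, FN from the rest of the '4' actual marginal.
precision = TP/(TP+FP).
4: TP=3, FP=0+0+0+1=1 → 3/4 = 0.7500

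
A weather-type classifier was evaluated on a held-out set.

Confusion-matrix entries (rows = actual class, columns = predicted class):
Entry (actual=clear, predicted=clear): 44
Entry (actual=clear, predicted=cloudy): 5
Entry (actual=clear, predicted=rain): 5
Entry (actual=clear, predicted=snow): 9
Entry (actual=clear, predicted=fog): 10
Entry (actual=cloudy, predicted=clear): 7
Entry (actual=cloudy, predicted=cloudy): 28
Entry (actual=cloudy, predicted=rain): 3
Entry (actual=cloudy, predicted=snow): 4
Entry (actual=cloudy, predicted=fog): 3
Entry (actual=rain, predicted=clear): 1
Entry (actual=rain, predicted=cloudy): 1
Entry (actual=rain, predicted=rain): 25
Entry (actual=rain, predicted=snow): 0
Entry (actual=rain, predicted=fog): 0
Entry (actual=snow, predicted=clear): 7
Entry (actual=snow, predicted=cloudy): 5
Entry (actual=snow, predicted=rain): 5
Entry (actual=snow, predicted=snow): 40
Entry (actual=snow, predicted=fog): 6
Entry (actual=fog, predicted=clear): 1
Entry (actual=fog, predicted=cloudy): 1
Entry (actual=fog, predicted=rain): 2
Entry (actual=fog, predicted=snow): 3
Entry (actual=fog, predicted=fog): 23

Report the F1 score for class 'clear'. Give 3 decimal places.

0.662

One-vs-rest for 'clear': TP = diagonal; FP = other classes predicted 'clear'; FN = 'clear' predicted as other.
F1 score = 2·TP/(2·TP+FP+FN).
clear: TP=44, FP=7+1+7+1=16, FN=5+5+9+10=29 → 88/133 = 0.6617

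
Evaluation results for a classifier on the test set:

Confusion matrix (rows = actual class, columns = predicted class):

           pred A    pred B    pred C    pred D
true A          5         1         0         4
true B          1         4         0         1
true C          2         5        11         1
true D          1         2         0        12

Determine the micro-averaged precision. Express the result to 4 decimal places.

Micro-averaging pools counts across classes: ΣTP=32, ΣFP=18, ΣFN=18.
Micro-precision = TP/(TP+FP) on pooled counts = 0.6400 (equals overall accuracy in single-label multiclass).

0.6400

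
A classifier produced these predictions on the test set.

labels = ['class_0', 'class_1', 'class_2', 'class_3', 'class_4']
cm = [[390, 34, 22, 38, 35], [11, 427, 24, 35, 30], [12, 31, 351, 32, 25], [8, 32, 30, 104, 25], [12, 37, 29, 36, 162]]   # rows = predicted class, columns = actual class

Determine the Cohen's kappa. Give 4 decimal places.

Observed agreement pₒ = trace/N = 1434/1972 = 0.72718
Expected agreement pₑ = Σ (rowᵢ·colᵢ)/N² = (433·519 + 561·527 + 456·451 + 245·199 + 277·276)/1972² = 0.21890
κ = (pₒ − pₑ)/(1 − pₑ) = (0.72718 − 0.21890)/(1 − 0.21890) = 0.6507

0.6507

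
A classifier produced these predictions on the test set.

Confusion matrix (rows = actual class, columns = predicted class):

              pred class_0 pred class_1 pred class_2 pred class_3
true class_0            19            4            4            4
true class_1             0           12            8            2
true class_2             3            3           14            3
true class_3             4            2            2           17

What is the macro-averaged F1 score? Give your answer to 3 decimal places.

0.610

Per-class F1 score (2·TP/(2·TP+FP+FN)):
  class_0: TP=19, FP=0+3+4=7, FN=4+4+4=12 → 38/57 = 0.6667
  class_1: TP=12, FP=4+3+2=9, FN=0+8+2=10 → 24/43 = 0.5581
  class_2: TP=14, FP=4+8+2=14, FN=3+3+3=9 → 28/51 = 0.5490
  class_3: TP=17, FP=4+2+3=9, FN=4+2+2=8 → 34/51 = 0.6667
Macro-F1 score = mean = (0.6667 + 0.5581 + 0.5490 + 0.6667) / 4 = 0.610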